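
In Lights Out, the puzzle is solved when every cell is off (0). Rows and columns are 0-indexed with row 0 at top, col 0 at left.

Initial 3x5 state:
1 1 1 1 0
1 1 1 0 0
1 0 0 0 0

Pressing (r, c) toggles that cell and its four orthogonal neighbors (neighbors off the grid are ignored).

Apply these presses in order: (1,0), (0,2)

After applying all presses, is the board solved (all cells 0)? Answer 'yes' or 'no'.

Answer: yes

Derivation:
After press 1 at (1,0):
0 1 1 1 0
0 0 1 0 0
0 0 0 0 0

After press 2 at (0,2):
0 0 0 0 0
0 0 0 0 0
0 0 0 0 0

Lights still on: 0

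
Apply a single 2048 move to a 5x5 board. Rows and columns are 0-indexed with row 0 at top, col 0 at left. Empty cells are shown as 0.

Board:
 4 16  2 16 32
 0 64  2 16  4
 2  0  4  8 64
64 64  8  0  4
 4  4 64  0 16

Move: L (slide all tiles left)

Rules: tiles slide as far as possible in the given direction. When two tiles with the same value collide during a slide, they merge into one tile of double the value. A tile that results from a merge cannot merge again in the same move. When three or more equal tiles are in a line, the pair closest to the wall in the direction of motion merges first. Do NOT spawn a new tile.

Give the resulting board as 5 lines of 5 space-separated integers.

Slide left:
row 0: [4, 16, 2, 16, 32] -> [4, 16, 2, 16, 32]
row 1: [0, 64, 2, 16, 4] -> [64, 2, 16, 4, 0]
row 2: [2, 0, 4, 8, 64] -> [2, 4, 8, 64, 0]
row 3: [64, 64, 8, 0, 4] -> [128, 8, 4, 0, 0]
row 4: [4, 4, 64, 0, 16] -> [8, 64, 16, 0, 0]

Answer:   4  16   2  16  32
 64   2  16   4   0
  2   4   8  64   0
128   8   4   0   0
  8  64  16   0   0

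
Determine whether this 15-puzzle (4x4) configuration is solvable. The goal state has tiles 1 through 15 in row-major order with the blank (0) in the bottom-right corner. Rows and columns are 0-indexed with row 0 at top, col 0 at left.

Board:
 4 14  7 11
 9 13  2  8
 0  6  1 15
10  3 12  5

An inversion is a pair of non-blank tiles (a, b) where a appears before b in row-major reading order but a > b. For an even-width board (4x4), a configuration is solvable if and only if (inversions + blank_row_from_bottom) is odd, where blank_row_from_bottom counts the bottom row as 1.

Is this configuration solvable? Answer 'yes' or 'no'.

Inversions: 57
Blank is in row 2 (0-indexed from top), which is row 2 counting from the bottom (bottom = 1).
57 + 2 = 59, which is odd, so the puzzle is solvable.

Answer: yes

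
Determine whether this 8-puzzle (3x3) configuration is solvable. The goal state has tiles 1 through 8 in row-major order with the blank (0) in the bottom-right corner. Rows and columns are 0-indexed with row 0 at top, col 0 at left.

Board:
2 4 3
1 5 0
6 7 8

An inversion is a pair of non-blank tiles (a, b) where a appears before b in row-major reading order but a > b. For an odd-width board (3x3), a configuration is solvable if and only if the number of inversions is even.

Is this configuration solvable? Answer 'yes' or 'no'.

Inversions (pairs i<j in row-major order where tile[i] > tile[j] > 0): 4
4 is even, so the puzzle is solvable.

Answer: yes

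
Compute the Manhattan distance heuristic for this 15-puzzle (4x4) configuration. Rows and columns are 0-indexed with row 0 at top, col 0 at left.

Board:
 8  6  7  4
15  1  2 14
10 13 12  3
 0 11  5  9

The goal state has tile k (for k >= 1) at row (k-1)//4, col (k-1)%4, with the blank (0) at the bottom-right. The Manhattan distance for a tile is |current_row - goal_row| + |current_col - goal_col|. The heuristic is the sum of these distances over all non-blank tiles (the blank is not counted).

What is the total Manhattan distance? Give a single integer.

Answer: 35

Derivation:
Tile 8: at (0,0), goal (1,3), distance |0-1|+|0-3| = 4
Tile 6: at (0,1), goal (1,1), distance |0-1|+|1-1| = 1
Tile 7: at (0,2), goal (1,2), distance |0-1|+|2-2| = 1
Tile 4: at (0,3), goal (0,3), distance |0-0|+|3-3| = 0
Tile 15: at (1,0), goal (3,2), distance |1-3|+|0-2| = 4
Tile 1: at (1,1), goal (0,0), distance |1-0|+|1-0| = 2
Tile 2: at (1,2), goal (0,1), distance |1-0|+|2-1| = 2
Tile 14: at (1,3), goal (3,1), distance |1-3|+|3-1| = 4
Tile 10: at (2,0), goal (2,1), distance |2-2|+|0-1| = 1
Tile 13: at (2,1), goal (3,0), distance |2-3|+|1-0| = 2
Tile 12: at (2,2), goal (2,3), distance |2-2|+|2-3| = 1
Tile 3: at (2,3), goal (0,2), distance |2-0|+|3-2| = 3
Tile 11: at (3,1), goal (2,2), distance |3-2|+|1-2| = 2
Tile 5: at (3,2), goal (1,0), distance |3-1|+|2-0| = 4
Tile 9: at (3,3), goal (2,0), distance |3-2|+|3-0| = 4
Sum: 4 + 1 + 1 + 0 + 4 + 2 + 2 + 4 + 1 + 2 + 1 + 3 + 2 + 4 + 4 = 35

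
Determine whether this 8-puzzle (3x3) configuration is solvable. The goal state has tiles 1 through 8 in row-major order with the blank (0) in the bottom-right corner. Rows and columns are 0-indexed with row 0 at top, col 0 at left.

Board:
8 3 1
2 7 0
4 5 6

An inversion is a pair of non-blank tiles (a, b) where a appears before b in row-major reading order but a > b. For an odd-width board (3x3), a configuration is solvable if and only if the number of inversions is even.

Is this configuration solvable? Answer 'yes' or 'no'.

Inversions (pairs i<j in row-major order where tile[i] > tile[j] > 0): 12
12 is even, so the puzzle is solvable.

Answer: yes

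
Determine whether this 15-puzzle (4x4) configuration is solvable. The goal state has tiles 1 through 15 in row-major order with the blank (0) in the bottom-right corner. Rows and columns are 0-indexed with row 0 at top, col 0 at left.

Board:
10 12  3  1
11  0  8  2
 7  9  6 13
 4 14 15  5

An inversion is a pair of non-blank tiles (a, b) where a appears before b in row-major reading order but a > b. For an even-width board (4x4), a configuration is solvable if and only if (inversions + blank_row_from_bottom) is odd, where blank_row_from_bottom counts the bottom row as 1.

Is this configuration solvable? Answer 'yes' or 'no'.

Answer: no

Derivation:
Inversions: 45
Blank is in row 1 (0-indexed from top), which is row 3 counting from the bottom (bottom = 1).
45 + 3 = 48, which is even, so the puzzle is not solvable.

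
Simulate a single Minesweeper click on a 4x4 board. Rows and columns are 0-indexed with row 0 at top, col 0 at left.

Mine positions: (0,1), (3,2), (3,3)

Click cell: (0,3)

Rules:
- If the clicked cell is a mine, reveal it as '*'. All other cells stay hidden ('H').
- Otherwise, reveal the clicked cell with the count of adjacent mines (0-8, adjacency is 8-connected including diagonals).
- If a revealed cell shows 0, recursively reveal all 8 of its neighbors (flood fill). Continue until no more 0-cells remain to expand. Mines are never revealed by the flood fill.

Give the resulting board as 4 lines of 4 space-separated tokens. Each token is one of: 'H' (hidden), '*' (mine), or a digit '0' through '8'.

H H 1 0
H H 1 0
H H 2 2
H H H H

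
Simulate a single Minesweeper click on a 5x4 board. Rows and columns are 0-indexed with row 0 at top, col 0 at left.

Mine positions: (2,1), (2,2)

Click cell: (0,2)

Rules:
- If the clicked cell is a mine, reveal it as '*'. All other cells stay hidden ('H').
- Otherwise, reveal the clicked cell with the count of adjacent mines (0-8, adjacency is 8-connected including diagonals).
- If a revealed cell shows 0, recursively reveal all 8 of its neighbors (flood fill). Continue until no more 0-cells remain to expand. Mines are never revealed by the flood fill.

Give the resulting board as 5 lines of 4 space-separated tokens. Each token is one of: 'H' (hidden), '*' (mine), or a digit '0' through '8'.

0 0 0 0
1 2 2 1
H H H H
H H H H
H H H H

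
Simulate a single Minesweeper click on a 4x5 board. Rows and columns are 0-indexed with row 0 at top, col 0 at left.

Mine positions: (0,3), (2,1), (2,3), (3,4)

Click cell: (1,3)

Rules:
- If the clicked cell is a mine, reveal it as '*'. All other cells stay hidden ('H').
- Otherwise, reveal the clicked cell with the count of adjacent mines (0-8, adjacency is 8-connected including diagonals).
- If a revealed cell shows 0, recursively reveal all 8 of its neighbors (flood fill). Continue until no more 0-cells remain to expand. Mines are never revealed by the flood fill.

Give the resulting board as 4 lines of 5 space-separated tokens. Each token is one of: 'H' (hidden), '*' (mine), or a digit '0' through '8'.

H H H H H
H H H 2 H
H H H H H
H H H H H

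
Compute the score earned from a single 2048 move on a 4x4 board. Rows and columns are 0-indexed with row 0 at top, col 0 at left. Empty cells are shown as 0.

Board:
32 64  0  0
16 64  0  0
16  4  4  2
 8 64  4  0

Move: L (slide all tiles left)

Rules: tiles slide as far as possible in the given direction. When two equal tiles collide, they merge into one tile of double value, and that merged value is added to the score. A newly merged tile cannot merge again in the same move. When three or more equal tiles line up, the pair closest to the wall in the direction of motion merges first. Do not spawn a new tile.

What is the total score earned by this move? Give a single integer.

Slide left:
row 0: [32, 64, 0, 0] -> [32, 64, 0, 0]  score +0 (running 0)
row 1: [16, 64, 0, 0] -> [16, 64, 0, 0]  score +0 (running 0)
row 2: [16, 4, 4, 2] -> [16, 8, 2, 0]  score +8 (running 8)
row 3: [8, 64, 4, 0] -> [8, 64, 4, 0]  score +0 (running 8)
Board after move:
32 64  0  0
16 64  0  0
16  8  2  0
 8 64  4  0

Answer: 8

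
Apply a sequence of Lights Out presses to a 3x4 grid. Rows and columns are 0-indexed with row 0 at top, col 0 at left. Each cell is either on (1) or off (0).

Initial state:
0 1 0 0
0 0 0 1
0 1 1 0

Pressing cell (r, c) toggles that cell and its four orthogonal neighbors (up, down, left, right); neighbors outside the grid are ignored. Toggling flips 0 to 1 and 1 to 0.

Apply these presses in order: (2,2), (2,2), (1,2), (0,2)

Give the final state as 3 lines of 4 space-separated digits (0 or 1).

Answer: 0 0 0 1
0 1 0 0
0 1 0 0

Derivation:
After press 1 at (2,2):
0 1 0 0
0 0 1 1
0 0 0 1

After press 2 at (2,2):
0 1 0 0
0 0 0 1
0 1 1 0

After press 3 at (1,2):
0 1 1 0
0 1 1 0
0 1 0 0

After press 4 at (0,2):
0 0 0 1
0 1 0 0
0 1 0 0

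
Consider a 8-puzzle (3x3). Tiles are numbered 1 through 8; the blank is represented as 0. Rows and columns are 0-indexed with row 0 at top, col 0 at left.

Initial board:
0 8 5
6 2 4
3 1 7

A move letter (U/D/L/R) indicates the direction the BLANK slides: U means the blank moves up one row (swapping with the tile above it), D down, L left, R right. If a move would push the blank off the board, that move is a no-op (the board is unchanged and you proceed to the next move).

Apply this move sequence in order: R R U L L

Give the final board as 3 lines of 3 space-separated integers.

Answer: 0 8 5
6 2 4
3 1 7

Derivation:
After move 1 (R):
8 0 5
6 2 4
3 1 7

After move 2 (R):
8 5 0
6 2 4
3 1 7

After move 3 (U):
8 5 0
6 2 4
3 1 7

After move 4 (L):
8 0 5
6 2 4
3 1 7

After move 5 (L):
0 8 5
6 2 4
3 1 7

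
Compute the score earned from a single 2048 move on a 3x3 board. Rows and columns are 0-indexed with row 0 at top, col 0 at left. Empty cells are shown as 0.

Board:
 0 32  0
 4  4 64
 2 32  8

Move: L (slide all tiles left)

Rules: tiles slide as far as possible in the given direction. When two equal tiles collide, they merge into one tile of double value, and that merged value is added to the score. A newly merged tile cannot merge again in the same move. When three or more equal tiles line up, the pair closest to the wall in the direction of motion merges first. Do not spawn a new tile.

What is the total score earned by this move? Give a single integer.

Slide left:
row 0: [0, 32, 0] -> [32, 0, 0]  score +0 (running 0)
row 1: [4, 4, 64] -> [8, 64, 0]  score +8 (running 8)
row 2: [2, 32, 8] -> [2, 32, 8]  score +0 (running 8)
Board after move:
32  0  0
 8 64  0
 2 32  8

Answer: 8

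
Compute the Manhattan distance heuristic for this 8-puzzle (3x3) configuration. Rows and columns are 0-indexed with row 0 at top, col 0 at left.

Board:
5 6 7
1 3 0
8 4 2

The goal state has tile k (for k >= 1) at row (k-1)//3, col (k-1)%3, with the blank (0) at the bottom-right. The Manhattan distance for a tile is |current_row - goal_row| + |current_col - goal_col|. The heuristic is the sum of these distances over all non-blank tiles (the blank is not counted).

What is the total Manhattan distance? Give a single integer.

Answer: 17

Derivation:
Tile 5: at (0,0), goal (1,1), distance |0-1|+|0-1| = 2
Tile 6: at (0,1), goal (1,2), distance |0-1|+|1-2| = 2
Tile 7: at (0,2), goal (2,0), distance |0-2|+|2-0| = 4
Tile 1: at (1,0), goal (0,0), distance |1-0|+|0-0| = 1
Tile 3: at (1,1), goal (0,2), distance |1-0|+|1-2| = 2
Tile 8: at (2,0), goal (2,1), distance |2-2|+|0-1| = 1
Tile 4: at (2,1), goal (1,0), distance |2-1|+|1-0| = 2
Tile 2: at (2,2), goal (0,1), distance |2-0|+|2-1| = 3
Sum: 2 + 2 + 4 + 1 + 2 + 1 + 2 + 3 = 17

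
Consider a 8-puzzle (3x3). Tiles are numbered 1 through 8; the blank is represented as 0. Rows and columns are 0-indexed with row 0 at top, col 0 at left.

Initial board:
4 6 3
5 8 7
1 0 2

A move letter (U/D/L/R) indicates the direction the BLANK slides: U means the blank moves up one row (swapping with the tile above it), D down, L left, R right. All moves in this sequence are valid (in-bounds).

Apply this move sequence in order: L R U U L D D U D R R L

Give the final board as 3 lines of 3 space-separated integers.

After move 1 (L):
4 6 3
5 8 7
0 1 2

After move 2 (R):
4 6 3
5 8 7
1 0 2

After move 3 (U):
4 6 3
5 0 7
1 8 2

After move 4 (U):
4 0 3
5 6 7
1 8 2

After move 5 (L):
0 4 3
5 6 7
1 8 2

After move 6 (D):
5 4 3
0 6 7
1 8 2

After move 7 (D):
5 4 3
1 6 7
0 8 2

After move 8 (U):
5 4 3
0 6 7
1 8 2

After move 9 (D):
5 4 3
1 6 7
0 8 2

After move 10 (R):
5 4 3
1 6 7
8 0 2

After move 11 (R):
5 4 3
1 6 7
8 2 0

After move 12 (L):
5 4 3
1 6 7
8 0 2

Answer: 5 4 3
1 6 7
8 0 2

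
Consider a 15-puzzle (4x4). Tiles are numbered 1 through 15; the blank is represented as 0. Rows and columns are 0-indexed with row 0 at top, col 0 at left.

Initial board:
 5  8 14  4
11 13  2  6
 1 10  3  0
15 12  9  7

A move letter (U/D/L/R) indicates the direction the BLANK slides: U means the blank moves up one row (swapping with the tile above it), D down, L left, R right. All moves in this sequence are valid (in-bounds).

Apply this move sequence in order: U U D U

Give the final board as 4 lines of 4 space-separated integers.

After move 1 (U):
 5  8 14  4
11 13  2  0
 1 10  3  6
15 12  9  7

After move 2 (U):
 5  8 14  0
11 13  2  4
 1 10  3  6
15 12  9  7

After move 3 (D):
 5  8 14  4
11 13  2  0
 1 10  3  6
15 12  9  7

After move 4 (U):
 5  8 14  0
11 13  2  4
 1 10  3  6
15 12  9  7

Answer:  5  8 14  0
11 13  2  4
 1 10  3  6
15 12  9  7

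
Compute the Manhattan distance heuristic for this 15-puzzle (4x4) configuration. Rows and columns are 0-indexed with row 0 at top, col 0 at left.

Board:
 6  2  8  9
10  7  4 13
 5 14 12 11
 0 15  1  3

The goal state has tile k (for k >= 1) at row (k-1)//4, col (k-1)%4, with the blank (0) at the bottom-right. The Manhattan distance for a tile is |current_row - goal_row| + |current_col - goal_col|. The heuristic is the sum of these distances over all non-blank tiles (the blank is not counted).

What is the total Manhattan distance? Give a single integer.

Answer: 33

Derivation:
Tile 6: at (0,0), goal (1,1), distance |0-1|+|0-1| = 2
Tile 2: at (0,1), goal (0,1), distance |0-0|+|1-1| = 0
Tile 8: at (0,2), goal (1,3), distance |0-1|+|2-3| = 2
Tile 9: at (0,3), goal (2,0), distance |0-2|+|3-0| = 5
Tile 10: at (1,0), goal (2,1), distance |1-2|+|0-1| = 2
Tile 7: at (1,1), goal (1,2), distance |1-1|+|1-2| = 1
Tile 4: at (1,2), goal (0,3), distance |1-0|+|2-3| = 2
Tile 13: at (1,3), goal (3,0), distance |1-3|+|3-0| = 5
Tile 5: at (2,0), goal (1,0), distance |2-1|+|0-0| = 1
Tile 14: at (2,1), goal (3,1), distance |2-3|+|1-1| = 1
Tile 12: at (2,2), goal (2,3), distance |2-2|+|2-3| = 1
Tile 11: at (2,3), goal (2,2), distance |2-2|+|3-2| = 1
Tile 15: at (3,1), goal (3,2), distance |3-3|+|1-2| = 1
Tile 1: at (3,2), goal (0,0), distance |3-0|+|2-0| = 5
Tile 3: at (3,3), goal (0,2), distance |3-0|+|3-2| = 4
Sum: 2 + 0 + 2 + 5 + 2 + 1 + 2 + 5 + 1 + 1 + 1 + 1 + 1 + 5 + 4 = 33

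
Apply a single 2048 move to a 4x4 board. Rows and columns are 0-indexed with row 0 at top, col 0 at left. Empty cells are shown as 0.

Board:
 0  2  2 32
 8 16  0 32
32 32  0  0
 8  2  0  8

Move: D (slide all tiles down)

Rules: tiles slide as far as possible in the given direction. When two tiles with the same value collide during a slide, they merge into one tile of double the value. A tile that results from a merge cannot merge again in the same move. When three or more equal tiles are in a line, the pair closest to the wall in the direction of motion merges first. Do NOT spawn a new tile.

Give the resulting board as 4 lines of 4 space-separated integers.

Slide down:
col 0: [0, 8, 32, 8] -> [0, 8, 32, 8]
col 1: [2, 16, 32, 2] -> [2, 16, 32, 2]
col 2: [2, 0, 0, 0] -> [0, 0, 0, 2]
col 3: [32, 32, 0, 8] -> [0, 0, 64, 8]

Answer:  0  2  0  0
 8 16  0  0
32 32  0 64
 8  2  2  8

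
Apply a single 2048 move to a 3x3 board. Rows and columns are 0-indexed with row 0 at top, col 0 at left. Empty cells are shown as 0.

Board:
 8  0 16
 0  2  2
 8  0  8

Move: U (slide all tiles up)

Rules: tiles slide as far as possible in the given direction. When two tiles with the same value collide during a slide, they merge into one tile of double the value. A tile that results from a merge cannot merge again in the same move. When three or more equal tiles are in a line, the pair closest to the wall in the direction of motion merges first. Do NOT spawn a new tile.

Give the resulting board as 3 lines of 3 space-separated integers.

Slide up:
col 0: [8, 0, 8] -> [16, 0, 0]
col 1: [0, 2, 0] -> [2, 0, 0]
col 2: [16, 2, 8] -> [16, 2, 8]

Answer: 16  2 16
 0  0  2
 0  0  8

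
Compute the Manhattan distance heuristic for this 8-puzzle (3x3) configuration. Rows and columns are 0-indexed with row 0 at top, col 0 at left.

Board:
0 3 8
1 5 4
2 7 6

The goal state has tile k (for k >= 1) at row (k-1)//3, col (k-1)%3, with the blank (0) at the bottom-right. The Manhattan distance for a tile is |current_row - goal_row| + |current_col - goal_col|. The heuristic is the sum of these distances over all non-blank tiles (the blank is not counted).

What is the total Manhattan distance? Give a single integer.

Answer: 12

Derivation:
Tile 3: at (0,1), goal (0,2), distance |0-0|+|1-2| = 1
Tile 8: at (0,2), goal (2,1), distance |0-2|+|2-1| = 3
Tile 1: at (1,0), goal (0,0), distance |1-0|+|0-0| = 1
Tile 5: at (1,1), goal (1,1), distance |1-1|+|1-1| = 0
Tile 4: at (1,2), goal (1,0), distance |1-1|+|2-0| = 2
Tile 2: at (2,0), goal (0,1), distance |2-0|+|0-1| = 3
Tile 7: at (2,1), goal (2,0), distance |2-2|+|1-0| = 1
Tile 6: at (2,2), goal (1,2), distance |2-1|+|2-2| = 1
Sum: 1 + 3 + 1 + 0 + 2 + 3 + 1 + 1 = 12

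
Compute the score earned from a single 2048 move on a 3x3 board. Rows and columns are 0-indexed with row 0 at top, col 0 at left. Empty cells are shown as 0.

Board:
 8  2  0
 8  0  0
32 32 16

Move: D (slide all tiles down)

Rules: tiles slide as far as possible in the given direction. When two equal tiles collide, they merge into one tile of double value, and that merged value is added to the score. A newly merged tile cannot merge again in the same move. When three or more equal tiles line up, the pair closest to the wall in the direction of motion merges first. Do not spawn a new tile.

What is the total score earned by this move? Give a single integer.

Slide down:
col 0: [8, 8, 32] -> [0, 16, 32]  score +16 (running 16)
col 1: [2, 0, 32] -> [0, 2, 32]  score +0 (running 16)
col 2: [0, 0, 16] -> [0, 0, 16]  score +0 (running 16)
Board after move:
 0  0  0
16  2  0
32 32 16

Answer: 16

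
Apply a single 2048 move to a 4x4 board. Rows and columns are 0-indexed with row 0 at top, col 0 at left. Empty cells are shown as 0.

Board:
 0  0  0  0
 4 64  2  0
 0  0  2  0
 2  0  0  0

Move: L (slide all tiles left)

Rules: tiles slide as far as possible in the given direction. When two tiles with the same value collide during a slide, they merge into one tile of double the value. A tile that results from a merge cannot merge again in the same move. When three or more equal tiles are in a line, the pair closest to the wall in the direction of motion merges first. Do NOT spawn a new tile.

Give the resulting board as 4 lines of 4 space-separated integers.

Slide left:
row 0: [0, 0, 0, 0] -> [0, 0, 0, 0]
row 1: [4, 64, 2, 0] -> [4, 64, 2, 0]
row 2: [0, 0, 2, 0] -> [2, 0, 0, 0]
row 3: [2, 0, 0, 0] -> [2, 0, 0, 0]

Answer:  0  0  0  0
 4 64  2  0
 2  0  0  0
 2  0  0  0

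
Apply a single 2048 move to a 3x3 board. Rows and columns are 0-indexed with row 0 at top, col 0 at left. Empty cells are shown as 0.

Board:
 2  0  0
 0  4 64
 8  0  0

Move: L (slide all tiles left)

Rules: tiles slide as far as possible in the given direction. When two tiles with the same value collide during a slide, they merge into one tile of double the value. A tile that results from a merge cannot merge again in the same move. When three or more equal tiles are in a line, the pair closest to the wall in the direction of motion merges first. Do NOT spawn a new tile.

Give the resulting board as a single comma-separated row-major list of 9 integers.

Slide left:
row 0: [2, 0, 0] -> [2, 0, 0]
row 1: [0, 4, 64] -> [4, 64, 0]
row 2: [8, 0, 0] -> [8, 0, 0]

Answer: 2, 0, 0, 4, 64, 0, 8, 0, 0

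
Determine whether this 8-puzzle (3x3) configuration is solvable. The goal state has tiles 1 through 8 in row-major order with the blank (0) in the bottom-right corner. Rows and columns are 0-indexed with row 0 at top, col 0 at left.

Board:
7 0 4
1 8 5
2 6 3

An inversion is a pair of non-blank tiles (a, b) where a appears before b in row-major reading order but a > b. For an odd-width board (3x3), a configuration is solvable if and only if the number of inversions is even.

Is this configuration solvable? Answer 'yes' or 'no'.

Inversions (pairs i<j in row-major order where tile[i] > tile[j] > 0): 16
16 is even, so the puzzle is solvable.

Answer: yes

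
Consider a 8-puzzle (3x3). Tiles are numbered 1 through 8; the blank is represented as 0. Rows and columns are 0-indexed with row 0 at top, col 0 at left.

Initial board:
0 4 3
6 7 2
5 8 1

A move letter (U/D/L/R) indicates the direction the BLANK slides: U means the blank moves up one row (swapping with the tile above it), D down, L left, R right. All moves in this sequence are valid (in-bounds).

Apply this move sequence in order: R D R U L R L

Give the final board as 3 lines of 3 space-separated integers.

After move 1 (R):
4 0 3
6 7 2
5 8 1

After move 2 (D):
4 7 3
6 0 2
5 8 1

After move 3 (R):
4 7 3
6 2 0
5 8 1

After move 4 (U):
4 7 0
6 2 3
5 8 1

After move 5 (L):
4 0 7
6 2 3
5 8 1

After move 6 (R):
4 7 0
6 2 3
5 8 1

After move 7 (L):
4 0 7
6 2 3
5 8 1

Answer: 4 0 7
6 2 3
5 8 1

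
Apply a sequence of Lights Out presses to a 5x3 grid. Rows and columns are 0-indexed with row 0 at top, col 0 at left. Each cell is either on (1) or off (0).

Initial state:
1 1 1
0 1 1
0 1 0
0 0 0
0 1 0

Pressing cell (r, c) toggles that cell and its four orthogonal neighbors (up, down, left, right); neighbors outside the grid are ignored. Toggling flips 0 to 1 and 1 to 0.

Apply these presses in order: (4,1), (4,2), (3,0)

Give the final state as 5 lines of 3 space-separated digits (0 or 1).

After press 1 at (4,1):
1 1 1
0 1 1
0 1 0
0 1 0
1 0 1

After press 2 at (4,2):
1 1 1
0 1 1
0 1 0
0 1 1
1 1 0

After press 3 at (3,0):
1 1 1
0 1 1
1 1 0
1 0 1
0 1 0

Answer: 1 1 1
0 1 1
1 1 0
1 0 1
0 1 0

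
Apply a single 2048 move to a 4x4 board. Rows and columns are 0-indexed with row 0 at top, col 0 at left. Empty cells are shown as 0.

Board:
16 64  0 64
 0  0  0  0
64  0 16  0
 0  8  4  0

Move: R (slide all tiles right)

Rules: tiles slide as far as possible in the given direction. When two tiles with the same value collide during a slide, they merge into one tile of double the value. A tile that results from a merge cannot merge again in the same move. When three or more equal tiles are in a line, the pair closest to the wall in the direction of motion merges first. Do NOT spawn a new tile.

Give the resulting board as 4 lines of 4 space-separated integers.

Answer:   0   0  16 128
  0   0   0   0
  0   0  64  16
  0   0   8   4

Derivation:
Slide right:
row 0: [16, 64, 0, 64] -> [0, 0, 16, 128]
row 1: [0, 0, 0, 0] -> [0, 0, 0, 0]
row 2: [64, 0, 16, 0] -> [0, 0, 64, 16]
row 3: [0, 8, 4, 0] -> [0, 0, 8, 4]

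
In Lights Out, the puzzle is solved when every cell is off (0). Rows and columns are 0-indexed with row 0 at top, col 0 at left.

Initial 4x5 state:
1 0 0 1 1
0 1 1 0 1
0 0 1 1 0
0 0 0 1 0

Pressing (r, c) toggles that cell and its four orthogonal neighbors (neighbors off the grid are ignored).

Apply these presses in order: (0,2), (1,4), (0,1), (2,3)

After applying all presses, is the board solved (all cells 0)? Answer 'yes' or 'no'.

After press 1 at (0,2):
1 1 1 0 1
0 1 0 0 1
0 0 1 1 0
0 0 0 1 0

After press 2 at (1,4):
1 1 1 0 0
0 1 0 1 0
0 0 1 1 1
0 0 0 1 0

After press 3 at (0,1):
0 0 0 0 0
0 0 0 1 0
0 0 1 1 1
0 0 0 1 0

After press 4 at (2,3):
0 0 0 0 0
0 0 0 0 0
0 0 0 0 0
0 0 0 0 0

Lights still on: 0

Answer: yes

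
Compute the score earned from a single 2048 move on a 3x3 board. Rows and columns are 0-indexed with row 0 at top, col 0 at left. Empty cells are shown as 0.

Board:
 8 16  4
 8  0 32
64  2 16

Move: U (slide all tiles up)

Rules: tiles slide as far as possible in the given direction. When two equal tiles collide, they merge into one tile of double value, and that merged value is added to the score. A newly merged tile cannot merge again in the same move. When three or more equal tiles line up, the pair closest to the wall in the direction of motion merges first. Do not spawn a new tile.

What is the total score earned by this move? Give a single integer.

Slide up:
col 0: [8, 8, 64] -> [16, 64, 0]  score +16 (running 16)
col 1: [16, 0, 2] -> [16, 2, 0]  score +0 (running 16)
col 2: [4, 32, 16] -> [4, 32, 16]  score +0 (running 16)
Board after move:
16 16  4
64  2 32
 0  0 16

Answer: 16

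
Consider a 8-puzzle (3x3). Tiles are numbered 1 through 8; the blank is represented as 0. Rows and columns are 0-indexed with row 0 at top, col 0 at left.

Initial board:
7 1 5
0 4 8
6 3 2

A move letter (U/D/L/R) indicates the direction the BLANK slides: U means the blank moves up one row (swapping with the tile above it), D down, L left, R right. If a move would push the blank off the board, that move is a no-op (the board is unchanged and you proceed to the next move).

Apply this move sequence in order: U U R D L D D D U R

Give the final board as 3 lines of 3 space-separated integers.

Answer: 1 4 5
7 0 8
6 3 2

Derivation:
After move 1 (U):
0 1 5
7 4 8
6 3 2

After move 2 (U):
0 1 5
7 4 8
6 3 2

After move 3 (R):
1 0 5
7 4 8
6 3 2

After move 4 (D):
1 4 5
7 0 8
6 3 2

After move 5 (L):
1 4 5
0 7 8
6 3 2

After move 6 (D):
1 4 5
6 7 8
0 3 2

After move 7 (D):
1 4 5
6 7 8
0 3 2

After move 8 (D):
1 4 5
6 7 8
0 3 2

After move 9 (U):
1 4 5
0 7 8
6 3 2

After move 10 (R):
1 4 5
7 0 8
6 3 2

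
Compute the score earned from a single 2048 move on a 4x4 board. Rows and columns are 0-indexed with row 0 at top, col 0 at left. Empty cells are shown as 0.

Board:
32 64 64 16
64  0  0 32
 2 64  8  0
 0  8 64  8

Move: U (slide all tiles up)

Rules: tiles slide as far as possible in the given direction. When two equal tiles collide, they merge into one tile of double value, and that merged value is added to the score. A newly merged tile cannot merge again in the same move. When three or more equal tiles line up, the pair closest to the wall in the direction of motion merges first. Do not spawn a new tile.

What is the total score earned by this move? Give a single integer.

Answer: 128

Derivation:
Slide up:
col 0: [32, 64, 2, 0] -> [32, 64, 2, 0]  score +0 (running 0)
col 1: [64, 0, 64, 8] -> [128, 8, 0, 0]  score +128 (running 128)
col 2: [64, 0, 8, 64] -> [64, 8, 64, 0]  score +0 (running 128)
col 3: [16, 32, 0, 8] -> [16, 32, 8, 0]  score +0 (running 128)
Board after move:
 32 128  64  16
 64   8   8  32
  2   0  64   8
  0   0   0   0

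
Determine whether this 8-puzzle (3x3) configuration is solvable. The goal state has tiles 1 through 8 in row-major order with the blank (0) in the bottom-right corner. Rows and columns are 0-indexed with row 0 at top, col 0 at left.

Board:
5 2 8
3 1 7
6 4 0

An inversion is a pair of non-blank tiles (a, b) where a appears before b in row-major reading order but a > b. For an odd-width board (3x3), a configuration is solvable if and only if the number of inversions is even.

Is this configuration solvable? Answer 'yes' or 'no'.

Answer: yes

Derivation:
Inversions (pairs i<j in row-major order where tile[i] > tile[j] > 0): 14
14 is even, so the puzzle is solvable.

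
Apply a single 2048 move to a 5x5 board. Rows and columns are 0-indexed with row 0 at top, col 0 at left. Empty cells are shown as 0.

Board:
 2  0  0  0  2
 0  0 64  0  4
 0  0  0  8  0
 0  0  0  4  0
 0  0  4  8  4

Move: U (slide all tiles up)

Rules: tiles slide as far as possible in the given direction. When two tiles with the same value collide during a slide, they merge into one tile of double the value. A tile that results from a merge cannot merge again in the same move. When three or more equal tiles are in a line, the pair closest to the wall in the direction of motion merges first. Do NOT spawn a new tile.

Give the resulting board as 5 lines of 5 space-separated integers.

Answer:  2  0 64  8  2
 0  0  4  4  8
 0  0  0  8  0
 0  0  0  0  0
 0  0  0  0  0

Derivation:
Slide up:
col 0: [2, 0, 0, 0, 0] -> [2, 0, 0, 0, 0]
col 1: [0, 0, 0, 0, 0] -> [0, 0, 0, 0, 0]
col 2: [0, 64, 0, 0, 4] -> [64, 4, 0, 0, 0]
col 3: [0, 0, 8, 4, 8] -> [8, 4, 8, 0, 0]
col 4: [2, 4, 0, 0, 4] -> [2, 8, 0, 0, 0]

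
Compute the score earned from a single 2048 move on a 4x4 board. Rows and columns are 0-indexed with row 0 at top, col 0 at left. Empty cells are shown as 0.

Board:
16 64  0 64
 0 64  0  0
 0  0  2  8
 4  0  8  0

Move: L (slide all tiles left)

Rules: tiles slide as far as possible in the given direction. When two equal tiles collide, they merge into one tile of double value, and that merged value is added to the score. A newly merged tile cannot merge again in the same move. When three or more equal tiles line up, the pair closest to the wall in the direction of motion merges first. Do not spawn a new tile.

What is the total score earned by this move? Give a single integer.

Answer: 128

Derivation:
Slide left:
row 0: [16, 64, 0, 64] -> [16, 128, 0, 0]  score +128 (running 128)
row 1: [0, 64, 0, 0] -> [64, 0, 0, 0]  score +0 (running 128)
row 2: [0, 0, 2, 8] -> [2, 8, 0, 0]  score +0 (running 128)
row 3: [4, 0, 8, 0] -> [4, 8, 0, 0]  score +0 (running 128)
Board after move:
 16 128   0   0
 64   0   0   0
  2   8   0   0
  4   8   0   0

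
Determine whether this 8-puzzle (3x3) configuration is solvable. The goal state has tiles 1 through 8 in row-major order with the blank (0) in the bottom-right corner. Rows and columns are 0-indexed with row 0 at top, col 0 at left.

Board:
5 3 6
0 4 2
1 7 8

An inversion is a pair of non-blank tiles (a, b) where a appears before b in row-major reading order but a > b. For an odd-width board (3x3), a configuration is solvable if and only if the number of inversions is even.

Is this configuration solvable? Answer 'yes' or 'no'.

Inversions (pairs i<j in row-major order where tile[i] > tile[j] > 0): 12
12 is even, so the puzzle is solvable.

Answer: yes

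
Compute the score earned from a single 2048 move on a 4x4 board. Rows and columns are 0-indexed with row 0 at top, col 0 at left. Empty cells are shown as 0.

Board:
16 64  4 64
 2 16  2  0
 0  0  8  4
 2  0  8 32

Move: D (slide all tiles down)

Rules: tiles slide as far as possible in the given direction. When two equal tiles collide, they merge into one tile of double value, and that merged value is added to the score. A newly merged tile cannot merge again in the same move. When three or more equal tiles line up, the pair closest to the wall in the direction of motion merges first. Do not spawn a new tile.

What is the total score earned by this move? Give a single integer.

Answer: 20

Derivation:
Slide down:
col 0: [16, 2, 0, 2] -> [0, 0, 16, 4]  score +4 (running 4)
col 1: [64, 16, 0, 0] -> [0, 0, 64, 16]  score +0 (running 4)
col 2: [4, 2, 8, 8] -> [0, 4, 2, 16]  score +16 (running 20)
col 3: [64, 0, 4, 32] -> [0, 64, 4, 32]  score +0 (running 20)
Board after move:
 0  0  0  0
 0  0  4 64
16 64  2  4
 4 16 16 32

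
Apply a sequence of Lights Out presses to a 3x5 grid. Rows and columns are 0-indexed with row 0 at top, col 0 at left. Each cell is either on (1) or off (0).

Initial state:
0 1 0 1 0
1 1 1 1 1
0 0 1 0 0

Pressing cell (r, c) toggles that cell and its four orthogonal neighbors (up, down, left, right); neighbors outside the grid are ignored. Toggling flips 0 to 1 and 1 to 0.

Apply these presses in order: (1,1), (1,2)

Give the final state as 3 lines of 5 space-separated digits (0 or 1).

Answer: 0 0 1 1 0
0 1 1 0 1
0 1 0 0 0

Derivation:
After press 1 at (1,1):
0 0 0 1 0
0 0 0 1 1
0 1 1 0 0

After press 2 at (1,2):
0 0 1 1 0
0 1 1 0 1
0 1 0 0 0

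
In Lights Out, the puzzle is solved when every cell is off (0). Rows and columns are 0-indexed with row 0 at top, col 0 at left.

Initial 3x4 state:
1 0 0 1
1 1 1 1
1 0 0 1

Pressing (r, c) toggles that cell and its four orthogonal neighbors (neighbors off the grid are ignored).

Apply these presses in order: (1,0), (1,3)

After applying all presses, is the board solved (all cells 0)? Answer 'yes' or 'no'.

After press 1 at (1,0):
0 0 0 1
0 0 1 1
0 0 0 1

After press 2 at (1,3):
0 0 0 0
0 0 0 0
0 0 0 0

Lights still on: 0

Answer: yes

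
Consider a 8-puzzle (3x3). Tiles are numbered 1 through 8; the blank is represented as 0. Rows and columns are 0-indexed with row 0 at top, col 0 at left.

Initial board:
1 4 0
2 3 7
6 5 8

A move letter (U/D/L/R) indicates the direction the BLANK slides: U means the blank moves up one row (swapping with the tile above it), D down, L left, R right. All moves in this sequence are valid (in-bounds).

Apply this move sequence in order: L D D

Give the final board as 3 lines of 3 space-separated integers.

After move 1 (L):
1 0 4
2 3 7
6 5 8

After move 2 (D):
1 3 4
2 0 7
6 5 8

After move 3 (D):
1 3 4
2 5 7
6 0 8

Answer: 1 3 4
2 5 7
6 0 8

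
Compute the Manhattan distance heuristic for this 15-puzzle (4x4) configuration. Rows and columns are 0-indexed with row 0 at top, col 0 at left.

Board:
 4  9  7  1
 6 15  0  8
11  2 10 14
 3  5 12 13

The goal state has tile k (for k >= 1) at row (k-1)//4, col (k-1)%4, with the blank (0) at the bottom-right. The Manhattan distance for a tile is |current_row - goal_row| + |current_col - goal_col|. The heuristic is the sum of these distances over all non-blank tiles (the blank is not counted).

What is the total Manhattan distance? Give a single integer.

Answer: 35

Derivation:
Tile 4: (0,0)->(0,3) = 3
Tile 9: (0,1)->(2,0) = 3
Tile 7: (0,2)->(1,2) = 1
Tile 1: (0,3)->(0,0) = 3
Tile 6: (1,0)->(1,1) = 1
Tile 15: (1,1)->(3,2) = 3
Tile 8: (1,3)->(1,3) = 0
Tile 11: (2,0)->(2,2) = 2
Tile 2: (2,1)->(0,1) = 2
Tile 10: (2,2)->(2,1) = 1
Tile 14: (2,3)->(3,1) = 3
Tile 3: (3,0)->(0,2) = 5
Tile 5: (3,1)->(1,0) = 3
Tile 12: (3,2)->(2,3) = 2
Tile 13: (3,3)->(3,0) = 3
Sum: 3 + 3 + 1 + 3 + 1 + 3 + 0 + 2 + 2 + 1 + 3 + 5 + 3 + 2 + 3 = 35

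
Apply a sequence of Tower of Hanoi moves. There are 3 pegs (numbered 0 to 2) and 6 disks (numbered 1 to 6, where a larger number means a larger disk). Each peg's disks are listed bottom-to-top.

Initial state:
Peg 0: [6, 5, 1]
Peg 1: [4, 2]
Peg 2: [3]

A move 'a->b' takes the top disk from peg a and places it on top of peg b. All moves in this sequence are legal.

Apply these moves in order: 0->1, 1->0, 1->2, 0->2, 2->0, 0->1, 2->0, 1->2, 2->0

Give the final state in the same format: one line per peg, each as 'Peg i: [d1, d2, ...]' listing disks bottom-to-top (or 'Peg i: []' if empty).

Answer: Peg 0: [6, 5, 2, 1]
Peg 1: [4]
Peg 2: [3]

Derivation:
After move 1 (0->1):
Peg 0: [6, 5]
Peg 1: [4, 2, 1]
Peg 2: [3]

After move 2 (1->0):
Peg 0: [6, 5, 1]
Peg 1: [4, 2]
Peg 2: [3]

After move 3 (1->2):
Peg 0: [6, 5, 1]
Peg 1: [4]
Peg 2: [3, 2]

After move 4 (0->2):
Peg 0: [6, 5]
Peg 1: [4]
Peg 2: [3, 2, 1]

After move 5 (2->0):
Peg 0: [6, 5, 1]
Peg 1: [4]
Peg 2: [3, 2]

After move 6 (0->1):
Peg 0: [6, 5]
Peg 1: [4, 1]
Peg 2: [3, 2]

After move 7 (2->0):
Peg 0: [6, 5, 2]
Peg 1: [4, 1]
Peg 2: [3]

After move 8 (1->2):
Peg 0: [6, 5, 2]
Peg 1: [4]
Peg 2: [3, 1]

After move 9 (2->0):
Peg 0: [6, 5, 2, 1]
Peg 1: [4]
Peg 2: [3]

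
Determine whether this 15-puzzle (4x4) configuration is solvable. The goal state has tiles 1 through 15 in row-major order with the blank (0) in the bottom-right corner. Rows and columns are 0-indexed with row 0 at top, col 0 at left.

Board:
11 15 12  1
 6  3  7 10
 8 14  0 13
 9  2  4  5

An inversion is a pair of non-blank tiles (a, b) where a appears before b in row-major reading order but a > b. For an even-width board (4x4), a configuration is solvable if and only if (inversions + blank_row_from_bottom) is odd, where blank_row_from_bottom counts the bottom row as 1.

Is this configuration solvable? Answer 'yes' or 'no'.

Answer: yes

Derivation:
Inversions: 61
Blank is in row 2 (0-indexed from top), which is row 2 counting from the bottom (bottom = 1).
61 + 2 = 63, which is odd, so the puzzle is solvable.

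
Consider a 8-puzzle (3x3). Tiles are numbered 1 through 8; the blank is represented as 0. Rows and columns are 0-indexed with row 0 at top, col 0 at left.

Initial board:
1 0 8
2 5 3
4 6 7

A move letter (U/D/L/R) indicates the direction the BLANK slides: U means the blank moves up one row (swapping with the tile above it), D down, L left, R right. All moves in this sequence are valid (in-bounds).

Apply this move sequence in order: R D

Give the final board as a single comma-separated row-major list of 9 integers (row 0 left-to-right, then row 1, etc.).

After move 1 (R):
1 8 0
2 5 3
4 6 7

After move 2 (D):
1 8 3
2 5 0
4 6 7

Answer: 1, 8, 3, 2, 5, 0, 4, 6, 7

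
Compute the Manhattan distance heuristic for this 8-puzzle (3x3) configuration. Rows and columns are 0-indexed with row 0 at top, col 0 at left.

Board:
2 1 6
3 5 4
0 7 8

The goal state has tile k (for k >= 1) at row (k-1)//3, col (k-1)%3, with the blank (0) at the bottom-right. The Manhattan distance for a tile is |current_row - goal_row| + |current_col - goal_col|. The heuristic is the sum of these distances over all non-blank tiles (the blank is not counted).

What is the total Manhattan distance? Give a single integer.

Answer: 10

Derivation:
Tile 2: (0,0)->(0,1) = 1
Tile 1: (0,1)->(0,0) = 1
Tile 6: (0,2)->(1,2) = 1
Tile 3: (1,0)->(0,2) = 3
Tile 5: (1,1)->(1,1) = 0
Tile 4: (1,2)->(1,0) = 2
Tile 7: (2,1)->(2,0) = 1
Tile 8: (2,2)->(2,1) = 1
Sum: 1 + 1 + 1 + 3 + 0 + 2 + 1 + 1 = 10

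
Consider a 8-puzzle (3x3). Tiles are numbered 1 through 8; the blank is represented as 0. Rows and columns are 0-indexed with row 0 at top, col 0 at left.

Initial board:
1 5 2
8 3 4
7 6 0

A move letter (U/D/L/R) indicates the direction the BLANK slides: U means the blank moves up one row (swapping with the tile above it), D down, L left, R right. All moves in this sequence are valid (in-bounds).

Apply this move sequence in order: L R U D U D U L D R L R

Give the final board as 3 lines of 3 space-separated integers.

After move 1 (L):
1 5 2
8 3 4
7 0 6

After move 2 (R):
1 5 2
8 3 4
7 6 0

After move 3 (U):
1 5 2
8 3 0
7 6 4

After move 4 (D):
1 5 2
8 3 4
7 6 0

After move 5 (U):
1 5 2
8 3 0
7 6 4

After move 6 (D):
1 5 2
8 3 4
7 6 0

After move 7 (U):
1 5 2
8 3 0
7 6 4

After move 8 (L):
1 5 2
8 0 3
7 6 4

After move 9 (D):
1 5 2
8 6 3
7 0 4

After move 10 (R):
1 5 2
8 6 3
7 4 0

After move 11 (L):
1 5 2
8 6 3
7 0 4

After move 12 (R):
1 5 2
8 6 3
7 4 0

Answer: 1 5 2
8 6 3
7 4 0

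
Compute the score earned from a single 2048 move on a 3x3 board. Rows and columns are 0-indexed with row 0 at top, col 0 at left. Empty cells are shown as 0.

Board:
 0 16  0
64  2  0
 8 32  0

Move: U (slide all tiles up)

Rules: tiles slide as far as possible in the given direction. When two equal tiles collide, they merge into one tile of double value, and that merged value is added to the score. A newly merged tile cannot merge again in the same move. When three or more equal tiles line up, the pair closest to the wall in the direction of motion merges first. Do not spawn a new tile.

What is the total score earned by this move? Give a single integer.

Answer: 0

Derivation:
Slide up:
col 0: [0, 64, 8] -> [64, 8, 0]  score +0 (running 0)
col 1: [16, 2, 32] -> [16, 2, 32]  score +0 (running 0)
col 2: [0, 0, 0] -> [0, 0, 0]  score +0 (running 0)
Board after move:
64 16  0
 8  2  0
 0 32  0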